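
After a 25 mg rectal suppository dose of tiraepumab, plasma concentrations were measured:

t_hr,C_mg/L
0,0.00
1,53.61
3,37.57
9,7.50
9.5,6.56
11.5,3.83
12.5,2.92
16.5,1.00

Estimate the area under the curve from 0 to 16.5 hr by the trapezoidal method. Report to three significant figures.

AUC = 278 mg/L·hr

Trapezoidal AUC_0→16.5:
  [0→1]: (0.00+53.61)/2 × 1 = 26.805
  [1→3]: (53.61+37.57)/2 × 2 = 91.18
  [3→9]: (37.57+7.50)/2 × 6 = 135.21
  [9→9.5]: (7.50+6.56)/2 × 0.5 = 3.515
  [9.5→11.5]: (6.56+3.83)/2 × 2 = 10.39
  [11.5→12.5]: (3.83+2.92)/2 × 1 = 3.375
  [12.5→16.5]: (2.92+1.00)/2 × 4 = 7.84
  Sum = 278.315 mg/L·hr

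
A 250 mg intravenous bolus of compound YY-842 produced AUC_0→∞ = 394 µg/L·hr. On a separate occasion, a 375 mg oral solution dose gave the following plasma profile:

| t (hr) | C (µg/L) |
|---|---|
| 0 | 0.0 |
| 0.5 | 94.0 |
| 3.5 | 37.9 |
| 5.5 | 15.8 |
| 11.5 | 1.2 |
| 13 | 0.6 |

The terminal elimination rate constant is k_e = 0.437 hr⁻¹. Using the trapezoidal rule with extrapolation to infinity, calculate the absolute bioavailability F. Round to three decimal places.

Trapezoidal AUC_0→13 (oral solution):
  [0→0.5]: (0.0+94.0)/2 × 0.5 = 23.5
  [0.5→3.5]: (94.0+37.9)/2 × 3 = 197.85
  [3.5→5.5]: (37.9+15.8)/2 × 2 = 53.7
  [5.5→11.5]: (15.8+1.2)/2 × 6 = 51.0
  [11.5→13]: (1.2+0.6)/2 × 1.5 = 1.35
  Sum = 327.4 µg/L·hr
Tail: C_last/k_e = 0.6/0.437 = 1.373
AUC_0→∞ (oral solution) = 327.4 + 1.373 = 328.773 µg/L·hr
F = (AUC_ev/D_ev)/(AUC_iv/D_iv) = (328.773/375)/(394/250) = 0.876728/1.576 = 0.5563

F = 0.556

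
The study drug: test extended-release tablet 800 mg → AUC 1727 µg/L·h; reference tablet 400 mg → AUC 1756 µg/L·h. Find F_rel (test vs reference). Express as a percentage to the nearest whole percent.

F_rel = 49%

F_rel = (AUC_test/D_test) / (AUC_ref/D_ref)
      = (1727/800) / (1756/400)
      = 2.15875 / 4.39 = 0.4917 = 49.17%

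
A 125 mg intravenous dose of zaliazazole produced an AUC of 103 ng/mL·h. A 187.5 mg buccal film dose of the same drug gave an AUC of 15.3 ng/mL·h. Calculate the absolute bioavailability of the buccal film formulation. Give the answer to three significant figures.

F = 0.0990

F = (AUC_ev / D_ev) / (AUC_iv / D_iv)
  = (15.3/187.5) / (103/125)
  = 0.0816 / 0.824 = 0.0990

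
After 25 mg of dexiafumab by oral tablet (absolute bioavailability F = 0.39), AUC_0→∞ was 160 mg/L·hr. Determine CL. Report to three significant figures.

CL = F × Dose / AUC_0→∞
   = 0.39 × 25 / 160 = 0.0609375 L/hr

CL = 0.0609 L/hr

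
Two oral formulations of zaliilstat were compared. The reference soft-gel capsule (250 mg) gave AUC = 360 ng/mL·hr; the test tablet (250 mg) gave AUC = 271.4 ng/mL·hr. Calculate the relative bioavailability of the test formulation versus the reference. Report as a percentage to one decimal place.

F_rel = (AUC_test/D_test) / (AUC_ref/D_ref)
      = (271.4/250) / (360/250)
      = 1.0856 / 1.44 = 0.7539 = 75.39%

F_rel = 75.4%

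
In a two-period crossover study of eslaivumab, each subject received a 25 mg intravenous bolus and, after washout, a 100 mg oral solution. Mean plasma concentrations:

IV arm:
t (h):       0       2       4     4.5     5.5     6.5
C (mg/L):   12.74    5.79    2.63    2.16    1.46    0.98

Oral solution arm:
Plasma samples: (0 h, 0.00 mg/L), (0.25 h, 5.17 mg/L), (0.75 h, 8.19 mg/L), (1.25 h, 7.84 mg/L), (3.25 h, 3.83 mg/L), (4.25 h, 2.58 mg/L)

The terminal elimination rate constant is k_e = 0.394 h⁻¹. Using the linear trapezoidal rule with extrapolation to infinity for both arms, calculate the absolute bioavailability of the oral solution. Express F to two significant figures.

F = 0.22

Trapezoidal AUC_0→6.5 (IV):
  [0→2]: (12.74+5.79)/2 × 2 = 18.53
  [2→4]: (5.79+2.63)/2 × 2 = 8.42
  [4→4.5]: (2.63+2.16)/2 × 0.5 = 1.1975
  [4.5→5.5]: (2.16+1.46)/2 × 1 = 1.81
  [5.5→6.5]: (1.46+0.98)/2 × 1 = 1.22
  Sum = 31.1775 mg/L·h
IV tail: 0.98/0.394 = 2.487; AUC_iv,0→∞ = 31.1775 + 2.487 = 33.6645 mg/L·h
Trapezoidal AUC_0→4.25 (oral solution):
  [0→0.25]: (0.00+5.17)/2 × 0.25 = 0.64625
  [0.25→0.75]: (5.17+8.19)/2 × 0.5 = 3.34
  [0.75→1.25]: (8.19+7.84)/2 × 0.5 = 4.0075
  [1.25→3.25]: (7.84+3.83)/2 × 2 = 11.67
  [3.25→4.25]: (3.83+2.58)/2 × 1 = 3.205
  Sum = 22.86875 mg/L·h
oral solution tail: 2.58/0.394 = 6.548; AUC_ev,0→∞ = 22.86875 + 6.548 = 29.41675 mg/L·h
F = (AUC_ev/D_ev)/(AUC_iv/D_iv) = (29.41675/100)/(33.6645/25) = 0.2941675/1.34658 = 0.2185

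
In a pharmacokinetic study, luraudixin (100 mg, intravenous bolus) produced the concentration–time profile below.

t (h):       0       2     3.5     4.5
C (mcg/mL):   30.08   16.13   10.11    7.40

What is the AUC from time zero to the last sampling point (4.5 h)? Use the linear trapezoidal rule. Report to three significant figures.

Trapezoidal AUC_0→4.5:
  [0→2]: (30.08+16.13)/2 × 2 = 46.21
  [2→3.5]: (16.13+10.11)/2 × 1.5 = 19.68
  [3.5→4.5]: (10.11+7.40)/2 × 1 = 8.755
  Sum = 74.645 mcg/mL·h

AUC = 74.6 mcg/mL·h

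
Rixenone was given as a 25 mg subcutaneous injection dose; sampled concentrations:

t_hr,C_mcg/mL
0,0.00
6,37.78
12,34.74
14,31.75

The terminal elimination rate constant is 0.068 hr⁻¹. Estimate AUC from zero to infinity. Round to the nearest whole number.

Trapezoidal AUC_0→14:
  [0→6]: (0.00+37.78)/2 × 6 = 113.34
  [6→12]: (37.78+34.74)/2 × 6 = 217.56
  [12→14]: (34.74+31.75)/2 × 2 = 66.49
  Sum = 397.39 mcg/mL·hr
Extrapolated tail: C_last / k_e = 31.75 / 0.068 = 466.912
AUC_0→∞ = 397.39 + 466.912 = 864.302 mcg/mL·hr

AUC = 864 mcg/mL·hr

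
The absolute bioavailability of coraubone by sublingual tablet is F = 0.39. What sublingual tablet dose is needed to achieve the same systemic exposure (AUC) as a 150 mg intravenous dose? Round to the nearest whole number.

For equal systemic exposure: F × D_ev = D_iv
D_ev = D_iv / F = 150 / 0.39 = 384.615 mg

D_sublingual = 385 mg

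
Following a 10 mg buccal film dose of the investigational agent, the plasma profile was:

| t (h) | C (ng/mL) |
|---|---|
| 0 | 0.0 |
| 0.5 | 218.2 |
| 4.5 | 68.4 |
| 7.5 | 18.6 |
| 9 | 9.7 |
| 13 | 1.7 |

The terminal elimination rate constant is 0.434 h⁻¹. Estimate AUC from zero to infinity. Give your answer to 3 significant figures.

Trapezoidal AUC_0→13:
  [0→0.5]: (0.0+218.2)/2 × 0.5 = 54.55
  [0.5→4.5]: (218.2+68.4)/2 × 4 = 573.2
  [4.5→7.5]: (68.4+18.6)/2 × 3 = 130.5
  [7.5→9]: (18.6+9.7)/2 × 1.5 = 21.225
  [9→13]: (9.7+1.7)/2 × 4 = 22.8
  Sum = 802.275 ng/mL·h
Extrapolated tail: C_last / k_e = 1.7 / 0.434 = 3.917
AUC_0→∞ = 802.275 + 3.917 = 806.192 ng/mL·h

AUC = 806 ng/mL·h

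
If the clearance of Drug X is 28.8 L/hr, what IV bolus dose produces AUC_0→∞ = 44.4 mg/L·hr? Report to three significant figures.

Dose = 1280 mg

Dose_iv = CL × AUC_0→∞
     = 28.8 × 44.4 = 1278.72 mg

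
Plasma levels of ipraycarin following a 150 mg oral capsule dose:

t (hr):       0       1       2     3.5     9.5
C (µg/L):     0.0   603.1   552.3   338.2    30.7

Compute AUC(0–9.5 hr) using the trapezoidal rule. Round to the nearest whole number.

Trapezoidal AUC_0→9.5:
  [0→1]: (0.0+603.1)/2 × 1 = 301.55
  [1→2]: (603.1+552.3)/2 × 1 = 577.7
  [2→3.5]: (552.3+338.2)/2 × 1.5 = 667.875
  [3.5→9.5]: (338.2+30.7)/2 × 6 = 1106.7
  Sum = 2653.825 µg/L·hr

AUC = 2654 µg/L·hr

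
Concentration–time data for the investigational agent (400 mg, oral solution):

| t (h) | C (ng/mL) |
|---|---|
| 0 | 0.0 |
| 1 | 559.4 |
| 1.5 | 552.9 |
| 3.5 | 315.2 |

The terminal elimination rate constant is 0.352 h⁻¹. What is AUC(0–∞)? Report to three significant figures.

Trapezoidal AUC_0→3.5:
  [0→1]: (0.0+559.4)/2 × 1 = 279.7
  [1→1.5]: (559.4+552.9)/2 × 0.5 = 278.075
  [1.5→3.5]: (552.9+315.2)/2 × 2 = 868.1
  Sum = 1425.875 ng/mL·h
Extrapolated tail: C_last / k_e = 315.2 / 0.352 = 895.455
AUC_0→∞ = 1425.875 + 895.455 = 2321.33 ng/mL·h

AUC = 2320 ng/mL·h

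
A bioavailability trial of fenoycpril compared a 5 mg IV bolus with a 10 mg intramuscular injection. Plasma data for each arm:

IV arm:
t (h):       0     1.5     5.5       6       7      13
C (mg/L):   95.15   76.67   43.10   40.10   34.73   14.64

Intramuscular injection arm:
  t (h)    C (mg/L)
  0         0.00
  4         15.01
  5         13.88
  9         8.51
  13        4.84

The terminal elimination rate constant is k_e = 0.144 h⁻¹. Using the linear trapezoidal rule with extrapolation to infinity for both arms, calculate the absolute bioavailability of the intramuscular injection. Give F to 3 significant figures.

F = 0.111

Trapezoidal AUC_0→13 (IV):
  [0→1.5]: (95.15+76.67)/2 × 1.5 = 128.865
  [1.5→5.5]: (76.67+43.10)/2 × 4 = 239.54
  [5.5→6]: (43.10+40.10)/2 × 0.5 = 20.8
  [6→7]: (40.10+34.73)/2 × 1 = 37.415
  [7→13]: (34.73+14.64)/2 × 6 = 148.11
  Sum = 574.73 mg/L·h
IV tail: 14.64/0.144 = 101.667; AUC_iv,0→∞ = 574.73 + 101.667 = 676.397 mg/L·h
Trapezoidal AUC_0→13 (intramuscular injection):
  [0→4]: (0.00+15.01)/2 × 4 = 30.02
  [4→5]: (15.01+13.88)/2 × 1 = 14.445
  [5→9]: (13.88+8.51)/2 × 4 = 44.78
  [9→13]: (8.51+4.84)/2 × 4 = 26.7
  Sum = 115.945 mg/L·h
intramuscular injection tail: 4.84/0.144 = 33.611; AUC_ev,0→∞ = 115.945 + 33.611 = 149.556 mg/L·h
F = (AUC_ev/D_ev)/(AUC_iv/D_iv) = (149.556/10)/(676.397/5) = 14.9556/135.2794 = 0.1106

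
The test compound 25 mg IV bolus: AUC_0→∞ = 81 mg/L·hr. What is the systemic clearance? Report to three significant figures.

CL = Dose_iv / AUC_0→∞
   = 25 / 81 = 0.308642 L/hr

CL = 0.309 L/hr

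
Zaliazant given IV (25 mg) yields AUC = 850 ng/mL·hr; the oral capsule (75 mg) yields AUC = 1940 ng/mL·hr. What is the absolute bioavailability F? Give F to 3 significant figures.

F = 0.761

F = (AUC_ev / D_ev) / (AUC_iv / D_iv)
  = (1940/75) / (850/25)
  = 25.8667 / 34 = 0.7608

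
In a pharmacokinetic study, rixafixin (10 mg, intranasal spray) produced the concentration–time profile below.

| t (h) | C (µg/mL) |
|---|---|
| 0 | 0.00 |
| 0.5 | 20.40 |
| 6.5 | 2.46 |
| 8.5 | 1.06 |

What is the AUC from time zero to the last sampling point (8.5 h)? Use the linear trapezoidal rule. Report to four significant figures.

AUC = 77.20 µg/mL·h

Trapezoidal AUC_0→8.5:
  [0→0.5]: (0.00+20.40)/2 × 0.5 = 5.1
  [0.5→6.5]: (20.40+2.46)/2 × 6 = 68.58
  [6.5→8.5]: (2.46+1.06)/2 × 2 = 3.52
  Sum = 77.2 µg/mL·h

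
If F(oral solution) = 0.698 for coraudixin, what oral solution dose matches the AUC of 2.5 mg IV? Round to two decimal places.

D_oral = 3.58 mg

For equal systemic exposure: F × D_ev = D_iv
D_ev = D_iv / F = 2.5 / 0.698 = 3.58166 mg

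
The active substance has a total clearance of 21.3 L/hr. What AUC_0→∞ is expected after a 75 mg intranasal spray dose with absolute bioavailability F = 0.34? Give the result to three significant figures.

AUC_0→∞ = F × Dose / CL
        = 0.34 × 75 / 21.3 = 1.19718 mg/L·hr

AUC = 1.20 mg/L·hr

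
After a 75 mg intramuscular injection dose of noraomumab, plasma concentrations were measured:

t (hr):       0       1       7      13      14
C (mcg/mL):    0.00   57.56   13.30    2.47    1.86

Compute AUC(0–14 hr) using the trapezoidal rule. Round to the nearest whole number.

AUC = 291 mcg/mL·hr

Trapezoidal AUC_0→14:
  [0→1]: (0.00+57.56)/2 × 1 = 28.78
  [1→7]: (57.56+13.30)/2 × 6 = 212.58
  [7→13]: (13.30+2.47)/2 × 6 = 47.31
  [13→14]: (2.47+1.86)/2 × 1 = 2.165
  Sum = 290.835 mcg/mL·hr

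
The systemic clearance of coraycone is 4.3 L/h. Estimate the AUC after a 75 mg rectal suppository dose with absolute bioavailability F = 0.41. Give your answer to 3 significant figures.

AUC_0→∞ = F × Dose / CL
        = 0.41 × 75 / 4.3 = 7.15116 mg/L·h

AUC = 7.15 mg/L·h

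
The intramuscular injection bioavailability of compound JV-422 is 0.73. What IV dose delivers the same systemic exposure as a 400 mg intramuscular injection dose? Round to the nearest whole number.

D_iv = 292 mg

Systemic exposure from an extravascular dose = F × D_ev, so the equivalent IV dose is F × D_ev.
D_iv = F × D_ev = 0.73 × 400 = 292 mg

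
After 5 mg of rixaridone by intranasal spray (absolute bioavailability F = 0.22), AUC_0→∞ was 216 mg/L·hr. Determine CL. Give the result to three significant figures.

CL = F × Dose / AUC_0→∞
   = 0.22 × 5 / 216 = 0.00509259 L/hr

CL = 0.00509 L/hr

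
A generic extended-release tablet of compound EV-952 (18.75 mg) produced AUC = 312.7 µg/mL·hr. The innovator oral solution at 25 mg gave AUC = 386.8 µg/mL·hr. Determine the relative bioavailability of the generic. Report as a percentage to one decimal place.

F_rel = (AUC_test/D_test) / (AUC_ref/D_ref)
      = (312.7/18.75) / (386.8/25)
      = 16.6773 / 15.472 = 1.0779 = 107.79%

F_rel = 107.8%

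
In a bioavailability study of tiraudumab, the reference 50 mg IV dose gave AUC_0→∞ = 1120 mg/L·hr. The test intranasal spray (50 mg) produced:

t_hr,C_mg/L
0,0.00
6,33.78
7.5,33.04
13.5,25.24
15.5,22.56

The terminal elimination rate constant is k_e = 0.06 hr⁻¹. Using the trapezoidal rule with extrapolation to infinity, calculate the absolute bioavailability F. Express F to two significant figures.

F = 0.67

Trapezoidal AUC_0→15.5 (intranasal spray):
  [0→6]: (0.00+33.78)/2 × 6 = 101.34
  [6→7.5]: (33.78+33.04)/2 × 1.5 = 50.115
  [7.5→13.5]: (33.04+25.24)/2 × 6 = 174.84
  [13.5→15.5]: (25.24+22.56)/2 × 2 = 47.8
  Sum = 374.095 mg/L·hr
Tail: C_last/k_e = 22.56/0.06 = 376.000
AUC_0→∞ (intranasal spray) = 374.095 + 376.000 = 750.095 mg/L·hr
F = (AUC_ev/D_ev)/(AUC_iv/D_iv) = (750.095/50)/(1120/50) = 15.0019/22.4 = 0.6697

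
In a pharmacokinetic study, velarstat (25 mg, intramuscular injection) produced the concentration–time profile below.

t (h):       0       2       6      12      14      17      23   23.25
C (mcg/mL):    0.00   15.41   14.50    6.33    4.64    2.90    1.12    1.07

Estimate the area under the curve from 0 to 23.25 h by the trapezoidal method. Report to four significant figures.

AUC = 172.3 mcg/mL·h

Trapezoidal AUC_0→23.25:
  [0→2]: (0.00+15.41)/2 × 2 = 15.41
  [2→6]: (15.41+14.50)/2 × 4 = 59.82
  [6→12]: (14.50+6.33)/2 × 6 = 62.49
  [12→14]: (6.33+4.64)/2 × 2 = 10.97
  [14→17]: (4.64+2.90)/2 × 3 = 11.31
  [17→23]: (2.90+1.12)/2 × 6 = 12.06
  [23→23.25]: (1.12+1.07)/2 × 0.25 = 0.27375
  Sum = 172.33375 mcg/mL·h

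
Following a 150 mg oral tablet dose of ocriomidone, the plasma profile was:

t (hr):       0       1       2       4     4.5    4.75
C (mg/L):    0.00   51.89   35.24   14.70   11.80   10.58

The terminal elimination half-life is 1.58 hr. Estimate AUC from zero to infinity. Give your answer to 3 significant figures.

AUC = 153 mg/L·hr

Trapezoidal AUC_0→4.75:
  [0→1]: (0.00+51.89)/2 × 1 = 25.945
  [1→2]: (51.89+35.24)/2 × 1 = 43.565
  [2→4]: (35.24+14.70)/2 × 2 = 49.94
  [4→4.5]: (14.70+11.80)/2 × 0.5 = 6.625
  [4.5→4.75]: (11.80+10.58)/2 × 0.25 = 2.7975
  Sum = 128.8725 mg/L·hr
k_e = ln2 / t½ = 0.693147 / 1.58 = 0.4387 hr^-1
Extrapolated tail: C_last / k_e = 10.58 / 0.4387 = 24.117
AUC_0→∞ = 128.8725 + 24.117 = 152.9895 mg/L·hr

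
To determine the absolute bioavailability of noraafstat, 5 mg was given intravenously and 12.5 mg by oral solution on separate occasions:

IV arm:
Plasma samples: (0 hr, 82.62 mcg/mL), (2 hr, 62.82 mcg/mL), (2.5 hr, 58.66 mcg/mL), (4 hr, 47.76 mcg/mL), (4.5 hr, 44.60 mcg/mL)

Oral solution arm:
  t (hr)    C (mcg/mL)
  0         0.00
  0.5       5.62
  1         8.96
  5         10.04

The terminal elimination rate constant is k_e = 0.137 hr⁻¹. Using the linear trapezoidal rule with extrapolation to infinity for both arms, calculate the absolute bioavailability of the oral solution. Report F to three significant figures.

Trapezoidal AUC_0→4.5 (IV):
  [0→2]: (82.62+62.82)/2 × 2 = 145.44
  [2→2.5]: (62.82+58.66)/2 × 0.5 = 30.37
  [2.5→4]: (58.66+47.76)/2 × 1.5 = 79.815
  [4→4.5]: (47.76+44.60)/2 × 0.5 = 23.09
  Sum = 278.715 mcg/mL·hr
IV tail: 44.60/0.137 = 325.547; AUC_iv,0→∞ = 278.715 + 325.547 = 604.262 mcg/mL·hr
Trapezoidal AUC_0→5 (oral solution):
  [0→0.5]: (0.00+5.62)/2 × 0.5 = 1.405
  [0.5→1]: (5.62+8.96)/2 × 0.5 = 3.645
  [1→5]: (8.96+10.04)/2 × 4 = 38.0
  Sum = 43.05 mcg/mL·hr
oral solution tail: 10.04/0.137 = 73.285; AUC_ev,0→∞ = 43.05 + 73.285 = 116.335 mcg/mL·hr
F = (AUC_ev/D_ev)/(AUC_iv/D_iv) = (116.335/12.5)/(604.262/5) = 9.3068/120.8524 = 0.0770

F = 0.0770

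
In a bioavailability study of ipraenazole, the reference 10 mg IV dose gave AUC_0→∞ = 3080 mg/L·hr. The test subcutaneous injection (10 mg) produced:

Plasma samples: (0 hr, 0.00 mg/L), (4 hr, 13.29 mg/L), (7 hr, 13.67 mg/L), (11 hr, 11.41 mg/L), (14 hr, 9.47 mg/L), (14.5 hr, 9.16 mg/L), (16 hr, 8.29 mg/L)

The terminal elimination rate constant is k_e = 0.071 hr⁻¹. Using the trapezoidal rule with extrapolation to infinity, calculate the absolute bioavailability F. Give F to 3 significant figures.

Trapezoidal AUC_0→16 (subcutaneous injection):
  [0→4]: (0.00+13.29)/2 × 4 = 26.58
  [4→7]: (13.29+13.67)/2 × 3 = 40.44
  [7→11]: (13.67+11.41)/2 × 4 = 50.16
  [11→14]: (11.41+9.47)/2 × 3 = 31.32
  [14→14.5]: (9.47+9.16)/2 × 0.5 = 4.6575
  [14.5→16]: (9.16+8.29)/2 × 1.5 = 13.0875
  Sum = 166.245 mg/L·hr
Tail: C_last/k_e = 8.29/0.071 = 116.761
AUC_0→∞ (subcutaneous injection) = 166.245 + 116.761 = 283.006 mg/L·hr
F = (AUC_ev/D_ev)/(AUC_iv/D_iv) = (283.006/10)/(3080/10) = 28.3006/308 = 0.0919

F = 0.0919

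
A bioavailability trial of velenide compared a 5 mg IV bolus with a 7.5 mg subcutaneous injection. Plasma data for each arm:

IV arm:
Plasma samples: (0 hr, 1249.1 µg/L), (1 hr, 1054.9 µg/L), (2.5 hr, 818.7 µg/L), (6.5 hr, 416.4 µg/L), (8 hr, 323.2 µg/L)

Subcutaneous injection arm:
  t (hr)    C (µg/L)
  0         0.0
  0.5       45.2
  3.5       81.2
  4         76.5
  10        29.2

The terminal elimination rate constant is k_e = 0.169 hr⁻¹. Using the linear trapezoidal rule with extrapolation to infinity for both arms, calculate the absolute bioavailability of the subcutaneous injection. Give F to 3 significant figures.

F = 0.0650

Trapezoidal AUC_0→8 (IV):
  [0→1]: (1249.1+1054.9)/2 × 1 = 1152.0
  [1→2.5]: (1054.9+818.7)/2 × 1.5 = 1405.2
  [2.5→6.5]: (818.7+416.4)/2 × 4 = 2470.2
  [6.5→8]: (416.4+323.2)/2 × 1.5 = 554.7
  Sum = 5582.1 µg/L·hr
IV tail: 323.2/0.169 = 1912.426; AUC_iv,0→∞ = 5582.1 + 1912.426 = 7494.526 µg/L·hr
Trapezoidal AUC_0→10 (subcutaneous injection):
  [0→0.5]: (0.0+45.2)/2 × 0.5 = 11.3
  [0.5→3.5]: (45.2+81.2)/2 × 3 = 189.6
  [3.5→4]: (81.2+76.5)/2 × 0.5 = 39.425
  [4→10]: (76.5+29.2)/2 × 6 = 317.1
  Sum = 557.425 µg/L·hr
subcutaneous injection tail: 29.2/0.169 = 172.781; AUC_ev,0→∞ = 557.425 + 172.781 = 730.206 µg/L·hr
F = (AUC_ev/D_ev)/(AUC_iv/D_iv) = (730.206/7.5)/(7494.526/5) = 97.3608/1498.9052 = 0.0650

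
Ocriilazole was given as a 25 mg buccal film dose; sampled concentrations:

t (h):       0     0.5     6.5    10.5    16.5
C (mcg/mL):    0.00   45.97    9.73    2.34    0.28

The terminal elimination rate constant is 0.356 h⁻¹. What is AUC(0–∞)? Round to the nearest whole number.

Trapezoidal AUC_0→16.5:
  [0→0.5]: (0.00+45.97)/2 × 0.5 = 11.4925
  [0.5→6.5]: (45.97+9.73)/2 × 6 = 167.1
  [6.5→10.5]: (9.73+2.34)/2 × 4 = 24.14
  [10.5→16.5]: (2.34+0.28)/2 × 6 = 7.86
  Sum = 210.5925 mcg/mL·h
Extrapolated tail: C_last / k_e = 0.28 / 0.356 = 0.787
AUC_0→∞ = 210.5925 + 0.787 = 211.3795 mcg/mL·h

AUC = 211 mcg/mL·h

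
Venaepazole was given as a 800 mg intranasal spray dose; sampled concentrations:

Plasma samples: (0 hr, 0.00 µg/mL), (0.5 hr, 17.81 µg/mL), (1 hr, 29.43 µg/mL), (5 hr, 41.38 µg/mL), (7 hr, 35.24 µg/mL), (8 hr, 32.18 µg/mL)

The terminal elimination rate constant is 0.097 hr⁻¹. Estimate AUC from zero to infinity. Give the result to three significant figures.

AUC = 600 µg/mL·hr

Trapezoidal AUC_0→8:
  [0→0.5]: (0.00+17.81)/2 × 0.5 = 4.4525
  [0.5→1]: (17.81+29.43)/2 × 0.5 = 11.81
  [1→5]: (29.43+41.38)/2 × 4 = 141.62
  [5→7]: (41.38+35.24)/2 × 2 = 76.62
  [7→8]: (35.24+32.18)/2 × 1 = 33.71
  Sum = 268.2125 µg/mL·hr
Extrapolated tail: C_last / k_e = 32.18 / 0.097 = 331.753
AUC_0→∞ = 268.2125 + 331.753 = 599.9655 µg/mL·hr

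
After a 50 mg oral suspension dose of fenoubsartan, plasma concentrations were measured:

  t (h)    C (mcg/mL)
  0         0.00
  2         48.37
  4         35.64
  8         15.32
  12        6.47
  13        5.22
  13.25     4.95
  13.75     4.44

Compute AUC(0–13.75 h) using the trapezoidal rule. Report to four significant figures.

Trapezoidal AUC_0→13.75:
  [0→2]: (0.00+48.37)/2 × 2 = 48.37
  [2→4]: (48.37+35.64)/2 × 2 = 84.01
  [4→8]: (35.64+15.32)/2 × 4 = 101.92
  [8→12]: (15.32+6.47)/2 × 4 = 43.58
  [12→13]: (6.47+5.22)/2 × 1 = 5.845
  [13→13.25]: (5.22+4.95)/2 × 0.25 = 1.27125
  [13.25→13.75]: (4.95+4.44)/2 × 0.5 = 2.3475
  Sum = 287.34375 mcg/mL·h

AUC = 287.3 mcg/mL·h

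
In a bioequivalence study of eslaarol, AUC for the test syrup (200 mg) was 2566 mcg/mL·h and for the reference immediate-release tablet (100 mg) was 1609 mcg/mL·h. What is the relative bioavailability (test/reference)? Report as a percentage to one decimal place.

F_rel = (AUC_test/D_test) / (AUC_ref/D_ref)
      = (2566/200) / (1609/100)
      = 12.83 / 16.09 = 0.7974 = 79.74%

F_rel = 79.7%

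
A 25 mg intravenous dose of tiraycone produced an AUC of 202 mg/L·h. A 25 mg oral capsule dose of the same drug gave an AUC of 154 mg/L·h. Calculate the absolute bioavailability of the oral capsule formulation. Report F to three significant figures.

F = (AUC_ev / D_ev) / (AUC_iv / D_iv)
  = (154/25) / (202/25)
  = 6.16 / 8.08 = 0.7624

F = 0.762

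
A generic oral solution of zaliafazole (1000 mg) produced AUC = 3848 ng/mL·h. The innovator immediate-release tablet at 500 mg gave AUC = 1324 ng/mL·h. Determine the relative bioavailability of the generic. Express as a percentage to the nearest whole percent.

F_rel = (AUC_test/D_test) / (AUC_ref/D_ref)
      = (3848/1000) / (1324/500)
      = 3.848 / 2.648 = 1.4532 = 145.32%

F_rel = 145%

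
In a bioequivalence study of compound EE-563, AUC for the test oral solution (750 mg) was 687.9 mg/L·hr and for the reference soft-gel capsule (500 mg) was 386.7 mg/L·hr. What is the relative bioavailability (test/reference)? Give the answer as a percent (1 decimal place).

F_rel = 118.6%

F_rel = (AUC_test/D_test) / (AUC_ref/D_ref)
      = (687.9/750) / (386.7/500)
      = 0.9172 / 0.7734 = 1.1859 = 118.59%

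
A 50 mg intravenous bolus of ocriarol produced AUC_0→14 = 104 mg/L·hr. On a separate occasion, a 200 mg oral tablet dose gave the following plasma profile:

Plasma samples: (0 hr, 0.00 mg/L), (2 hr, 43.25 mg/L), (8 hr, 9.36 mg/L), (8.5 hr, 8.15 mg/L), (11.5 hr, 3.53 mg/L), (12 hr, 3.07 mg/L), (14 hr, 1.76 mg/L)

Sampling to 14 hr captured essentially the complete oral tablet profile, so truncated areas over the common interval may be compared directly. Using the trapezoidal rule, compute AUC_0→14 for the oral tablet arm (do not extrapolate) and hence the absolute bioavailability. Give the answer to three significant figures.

F = 0.552

Trapezoidal AUC_0→14 (oral tablet):
  [0→2]: (0.00+43.25)/2 × 2 = 43.25
  [2→8]: (43.25+9.36)/2 × 6 = 157.83
  [8→8.5]: (9.36+8.15)/2 × 0.5 = 4.3775
  [8.5→11.5]: (8.15+3.53)/2 × 3 = 17.52
  [11.5→12]: (3.53+3.07)/2 × 0.5 = 1.65
  [12→14]: (3.07+1.76)/2 × 2 = 4.83
  Sum = 229.4575 mg/L·hr
F = (AUC_ev/D_ev)/(AUC_iv/D_iv) = (229.4575/200)/(104/50) = 1.1472875/2.08 = 0.5516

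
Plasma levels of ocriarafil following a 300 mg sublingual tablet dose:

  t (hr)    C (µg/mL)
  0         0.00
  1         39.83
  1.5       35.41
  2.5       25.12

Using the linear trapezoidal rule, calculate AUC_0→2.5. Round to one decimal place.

AUC = 69.0 µg/mL·hr

Trapezoidal AUC_0→2.5:
  [0→1]: (0.00+39.83)/2 × 1 = 19.915
  [1→1.5]: (39.83+35.41)/2 × 0.5 = 18.81
  [1.5→2.5]: (35.41+25.12)/2 × 1 = 30.265
  Sum = 68.99 µg/mL·hr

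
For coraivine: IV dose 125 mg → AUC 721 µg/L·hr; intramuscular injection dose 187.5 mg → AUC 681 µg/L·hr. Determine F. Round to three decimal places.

F = (AUC_ev / D_ev) / (AUC_iv / D_iv)
  = (681/187.5) / (721/125)
  = 3.632 / 5.768 = 0.6297

F = 0.630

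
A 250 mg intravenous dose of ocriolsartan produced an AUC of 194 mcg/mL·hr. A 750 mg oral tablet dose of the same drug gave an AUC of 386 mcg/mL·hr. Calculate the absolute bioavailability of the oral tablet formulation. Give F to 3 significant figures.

F = 0.663

F = (AUC_ev / D_ev) / (AUC_iv / D_iv)
  = (386/750) / (194/250)
  = 0.514667 / 0.776 = 0.6632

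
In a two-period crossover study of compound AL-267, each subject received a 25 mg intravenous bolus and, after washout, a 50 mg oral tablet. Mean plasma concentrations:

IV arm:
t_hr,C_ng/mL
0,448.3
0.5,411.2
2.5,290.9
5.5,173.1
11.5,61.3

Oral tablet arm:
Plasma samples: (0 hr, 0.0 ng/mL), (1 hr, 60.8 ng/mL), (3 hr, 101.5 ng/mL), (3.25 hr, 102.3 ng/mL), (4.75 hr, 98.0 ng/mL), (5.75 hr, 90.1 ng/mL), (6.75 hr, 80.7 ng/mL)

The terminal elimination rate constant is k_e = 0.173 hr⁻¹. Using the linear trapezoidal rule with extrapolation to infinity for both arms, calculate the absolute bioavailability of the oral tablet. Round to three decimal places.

Trapezoidal AUC_0→11.5 (IV):
  [0→0.5]: (448.3+411.2)/2 × 0.5 = 214.875
  [0.5→2.5]: (411.2+290.9)/2 × 2 = 702.1
  [2.5→5.5]: (290.9+173.1)/2 × 3 = 696.0
  [5.5→11.5]: (173.1+61.3)/2 × 6 = 703.2
  Sum = 2316.175 ng/mL·hr
IV tail: 61.3/0.173 = 354.335; AUC_iv,0→∞ = 2316.175 + 354.335 = 2670.51 ng/mL·hr
Trapezoidal AUC_0→6.75 (oral tablet):
  [0→1]: (0.0+60.8)/2 × 1 = 30.4
  [1→3]: (60.8+101.5)/2 × 2 = 162.3
  [3→3.25]: (101.5+102.3)/2 × 0.25 = 25.475
  [3.25→4.75]: (102.3+98.0)/2 × 1.5 = 150.225
  [4.75→5.75]: (98.0+90.1)/2 × 1 = 94.05
  [5.75→6.75]: (90.1+80.7)/2 × 1 = 85.4
  Sum = 547.85 ng/mL·hr
oral tablet tail: 80.7/0.173 = 466.474; AUC_ev,0→∞ = 547.85 + 466.474 = 1014.324 ng/mL·hr
F = (AUC_ev/D_ev)/(AUC_iv/D_iv) = (1014.324/50)/(2670.51/25) = 20.28648/106.8204 = 0.1899

F = 0.190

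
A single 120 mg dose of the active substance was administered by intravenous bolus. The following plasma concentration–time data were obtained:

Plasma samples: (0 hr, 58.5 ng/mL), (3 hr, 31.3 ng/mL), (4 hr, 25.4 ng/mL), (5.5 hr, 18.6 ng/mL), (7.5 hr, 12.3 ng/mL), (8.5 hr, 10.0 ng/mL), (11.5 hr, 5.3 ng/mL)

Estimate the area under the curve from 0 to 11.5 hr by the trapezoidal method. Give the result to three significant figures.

Trapezoidal AUC_0→11.5:
  [0→3]: (58.5+31.3)/2 × 3 = 134.7
  [3→4]: (31.3+25.4)/2 × 1 = 28.35
  [4→5.5]: (25.4+18.6)/2 × 1.5 = 33.0
  [5.5→7.5]: (18.6+12.3)/2 × 2 = 30.9
  [7.5→8.5]: (12.3+10.0)/2 × 1 = 11.15
  [8.5→11.5]: (10.0+5.3)/2 × 3 = 22.95
  Sum = 261.05 ng/mL·hr

AUC = 261 ng/mL·hr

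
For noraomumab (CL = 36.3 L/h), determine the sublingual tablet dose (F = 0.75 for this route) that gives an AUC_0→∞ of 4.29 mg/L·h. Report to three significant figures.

Dose = 208 mg

Dose = CL × AUC_0→∞ / F
     = 36.3 × 4.29 / 0.75 = 207.636 mg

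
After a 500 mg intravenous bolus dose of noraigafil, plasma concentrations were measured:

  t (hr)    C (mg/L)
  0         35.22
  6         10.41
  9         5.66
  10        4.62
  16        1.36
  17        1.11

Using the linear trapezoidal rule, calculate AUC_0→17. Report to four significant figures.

Trapezoidal AUC_0→17:
  [0→6]: (35.22+10.41)/2 × 6 = 136.89
  [6→9]: (10.41+5.66)/2 × 3 = 24.105
  [9→10]: (5.66+4.62)/2 × 1 = 5.14
  [10→16]: (4.62+1.36)/2 × 6 = 17.94
  [16→17]: (1.36+1.11)/2 × 1 = 1.235
  Sum = 185.31 mg/L·hr

AUC = 185.3 mg/L·hr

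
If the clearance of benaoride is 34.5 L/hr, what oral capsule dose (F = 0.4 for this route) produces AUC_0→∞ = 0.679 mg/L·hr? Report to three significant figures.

Dose = 58.6 mg

Dose = CL × AUC_0→∞ / F
     = 34.5 × 0.679 / 0.4 = 58.56375 mg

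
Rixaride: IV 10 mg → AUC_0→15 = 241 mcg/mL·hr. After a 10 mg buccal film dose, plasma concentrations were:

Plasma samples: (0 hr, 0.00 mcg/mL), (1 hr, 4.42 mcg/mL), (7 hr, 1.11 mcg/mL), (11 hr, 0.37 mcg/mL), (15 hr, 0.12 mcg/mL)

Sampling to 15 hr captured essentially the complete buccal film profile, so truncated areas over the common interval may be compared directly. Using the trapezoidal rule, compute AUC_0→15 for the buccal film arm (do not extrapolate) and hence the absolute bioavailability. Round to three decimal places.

F = 0.094

Trapezoidal AUC_0→15 (buccal film):
  [0→1]: (0.00+4.42)/2 × 1 = 2.21
  [1→7]: (4.42+1.11)/2 × 6 = 16.59
  [7→11]: (1.11+0.37)/2 × 4 = 2.96
  [11→15]: (0.37+0.12)/2 × 4 = 0.98
  Sum = 22.74 mcg/mL·hr
F = (AUC_ev/D_ev)/(AUC_iv/D_iv) = (22.74/10)/(241/10) = 2.274/24.1 = 0.0944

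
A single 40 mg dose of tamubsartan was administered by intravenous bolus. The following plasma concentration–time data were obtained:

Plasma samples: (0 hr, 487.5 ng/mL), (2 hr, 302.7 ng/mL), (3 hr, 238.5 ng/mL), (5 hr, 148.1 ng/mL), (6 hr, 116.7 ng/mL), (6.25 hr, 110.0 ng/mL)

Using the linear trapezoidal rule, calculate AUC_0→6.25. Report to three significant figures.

AUC = 1610 ng/mL·hr

Trapezoidal AUC_0→6.25:
  [0→2]: (487.5+302.7)/2 × 2 = 790.2
  [2→3]: (302.7+238.5)/2 × 1 = 270.6
  [3→5]: (238.5+148.1)/2 × 2 = 386.6
  [5→6]: (148.1+116.7)/2 × 1 = 132.4
  [6→6.25]: (116.7+110.0)/2 × 0.25 = 28.3375
  Sum = 1608.1375 ng/mL·hr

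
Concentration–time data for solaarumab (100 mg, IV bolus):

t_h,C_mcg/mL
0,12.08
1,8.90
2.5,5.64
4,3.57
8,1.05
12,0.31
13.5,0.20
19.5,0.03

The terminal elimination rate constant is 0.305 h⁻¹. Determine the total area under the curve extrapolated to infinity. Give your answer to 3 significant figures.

Trapezoidal AUC_0→19.5:
  [0→1]: (12.08+8.90)/2 × 1 = 10.49
  [1→2.5]: (8.90+5.64)/2 × 1.5 = 10.905
  [2.5→4]: (5.64+3.57)/2 × 1.5 = 6.9075
  [4→8]: (3.57+1.05)/2 × 4 = 9.24
  [8→12]: (1.05+0.31)/2 × 4 = 2.72
  [12→13.5]: (0.31+0.20)/2 × 1.5 = 0.3825
  [13.5→19.5]: (0.20+0.03)/2 × 6 = 0.69
  Sum = 41.335 mcg/mL·h
Extrapolated tail: C_last / k_e = 0.03 / 0.305 = 0.098
AUC_0→∞ = 41.335 + 0.098 = 41.433 mcg/mL·h

AUC = 41.4 mcg/mL·h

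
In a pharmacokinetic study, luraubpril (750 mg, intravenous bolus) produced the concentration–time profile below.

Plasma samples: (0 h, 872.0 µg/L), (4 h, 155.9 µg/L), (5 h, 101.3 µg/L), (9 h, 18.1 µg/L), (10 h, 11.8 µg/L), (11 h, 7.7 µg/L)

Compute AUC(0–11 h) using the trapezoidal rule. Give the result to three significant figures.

Trapezoidal AUC_0→11:
  [0→4]: (872.0+155.9)/2 × 4 = 2055.8
  [4→5]: (155.9+101.3)/2 × 1 = 128.6
  [5→9]: (101.3+18.1)/2 × 4 = 238.8
  [9→10]: (18.1+11.8)/2 × 1 = 14.95
  [10→11]: (11.8+7.7)/2 × 1 = 9.75
  Sum = 2447.9 µg/L·h

AUC = 2450 µg/L·h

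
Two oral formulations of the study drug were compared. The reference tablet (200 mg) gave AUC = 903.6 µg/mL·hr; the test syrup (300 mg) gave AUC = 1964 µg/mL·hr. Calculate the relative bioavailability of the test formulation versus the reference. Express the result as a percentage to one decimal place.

F_rel = (AUC_test/D_test) / (AUC_ref/D_ref)
      = (1964/300) / (903.6/200)
      = 6.54667 / 4.518 = 1.4490 = 144.90%

F_rel = 144.9%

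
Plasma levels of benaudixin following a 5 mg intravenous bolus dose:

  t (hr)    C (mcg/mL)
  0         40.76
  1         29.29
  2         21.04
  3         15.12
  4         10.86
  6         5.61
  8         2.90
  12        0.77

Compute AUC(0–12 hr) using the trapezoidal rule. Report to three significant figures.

AUC = 124 mcg/mL·hr

Trapezoidal AUC_0→12:
  [0→1]: (40.76+29.29)/2 × 1 = 35.025
  [1→2]: (29.29+21.04)/2 × 1 = 25.165
  [2→3]: (21.04+15.12)/2 × 1 = 18.08
  [3→4]: (15.12+10.86)/2 × 1 = 12.99
  [4→6]: (10.86+5.61)/2 × 2 = 16.47
  [6→8]: (5.61+2.90)/2 × 2 = 8.51
  [8→12]: (2.90+0.77)/2 × 4 = 7.34
  Sum = 123.58 mcg/mL·hr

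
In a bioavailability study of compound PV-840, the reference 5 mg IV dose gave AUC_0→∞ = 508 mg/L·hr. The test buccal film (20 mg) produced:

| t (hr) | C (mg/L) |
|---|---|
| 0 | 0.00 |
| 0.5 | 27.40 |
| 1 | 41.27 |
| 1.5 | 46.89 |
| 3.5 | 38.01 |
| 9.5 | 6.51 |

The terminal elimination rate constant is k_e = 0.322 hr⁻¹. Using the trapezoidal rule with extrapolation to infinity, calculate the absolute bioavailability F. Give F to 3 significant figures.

Trapezoidal AUC_0→9.5 (buccal film):
  [0→0.5]: (0.00+27.40)/2 × 0.5 = 6.85
  [0.5→1]: (27.40+41.27)/2 × 0.5 = 17.1675
  [1→1.5]: (41.27+46.89)/2 × 0.5 = 22.04
  [1.5→3.5]: (46.89+38.01)/2 × 2 = 84.9
  [3.5→9.5]: (38.01+6.51)/2 × 6 = 133.56
  Sum = 264.5175 mg/L·hr
Tail: C_last/k_e = 6.51/0.322 = 20.217
AUC_0→∞ (buccal film) = 264.5175 + 20.217 = 284.7345 mg/L·hr
F = (AUC_ev/D_ev)/(AUC_iv/D_iv) = (284.7345/20)/(508/5) = 14.236725/101.6 = 0.1401

F = 0.140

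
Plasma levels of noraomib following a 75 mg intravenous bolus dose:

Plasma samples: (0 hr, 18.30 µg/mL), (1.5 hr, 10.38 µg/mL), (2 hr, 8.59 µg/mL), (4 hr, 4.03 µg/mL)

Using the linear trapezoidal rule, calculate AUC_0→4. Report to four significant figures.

Trapezoidal AUC_0→4:
  [0→1.5]: (18.30+10.38)/2 × 1.5 = 21.51
  [1.5→2]: (10.38+8.59)/2 × 0.5 = 4.7425
  [2→4]: (8.59+4.03)/2 × 2 = 12.62
  Sum = 38.8725 µg/mL·hr

AUC = 38.87 µg/mL·hr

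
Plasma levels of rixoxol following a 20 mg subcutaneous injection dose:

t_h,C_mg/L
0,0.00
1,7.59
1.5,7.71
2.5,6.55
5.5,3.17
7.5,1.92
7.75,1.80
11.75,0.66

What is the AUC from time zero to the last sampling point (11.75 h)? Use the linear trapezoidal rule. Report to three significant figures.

AUC = 39.8 mg/L·h

Trapezoidal AUC_0→11.75:
  [0→1]: (0.00+7.59)/2 × 1 = 3.795
  [1→1.5]: (7.59+7.71)/2 × 0.5 = 3.825
  [1.5→2.5]: (7.71+6.55)/2 × 1 = 7.13
  [2.5→5.5]: (6.55+3.17)/2 × 3 = 14.58
  [5.5→7.5]: (3.17+1.92)/2 × 2 = 5.09
  [7.5→7.75]: (1.92+1.80)/2 × 0.25 = 0.465
  [7.75→11.75]: (1.80+0.66)/2 × 4 = 4.92
  Sum = 39.805 mg/L·h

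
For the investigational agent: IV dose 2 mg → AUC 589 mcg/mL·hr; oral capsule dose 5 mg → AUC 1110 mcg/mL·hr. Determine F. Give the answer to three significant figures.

F = (AUC_ev / D_ev) / (AUC_iv / D_iv)
  = (1110/5) / (589/2)
  = 222 / 294.5 = 0.7538

F = 0.754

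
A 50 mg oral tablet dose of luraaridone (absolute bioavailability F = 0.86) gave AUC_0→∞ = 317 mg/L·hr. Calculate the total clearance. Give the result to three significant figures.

CL = F × Dose / AUC_0→∞
   = 0.86 × 50 / 317 = 0.135647 L/hr

CL = 0.136 L/hr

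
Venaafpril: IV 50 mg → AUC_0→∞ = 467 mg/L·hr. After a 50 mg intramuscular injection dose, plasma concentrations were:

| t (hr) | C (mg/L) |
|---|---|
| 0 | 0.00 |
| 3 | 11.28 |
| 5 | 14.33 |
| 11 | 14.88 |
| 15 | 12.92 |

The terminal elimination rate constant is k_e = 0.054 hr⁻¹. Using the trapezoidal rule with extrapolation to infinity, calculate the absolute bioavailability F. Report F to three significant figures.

Trapezoidal AUC_0→15 (intramuscular injection):
  [0→3]: (0.00+11.28)/2 × 3 = 16.92
  [3→5]: (11.28+14.33)/2 × 2 = 25.61
  [5→11]: (14.33+14.88)/2 × 6 = 87.63
  [11→15]: (14.88+12.92)/2 × 4 = 55.6
  Sum = 185.76 mg/L·hr
Tail: C_last/k_e = 12.92/0.054 = 239.259
AUC_0→∞ (intramuscular injection) = 185.76 + 239.259 = 425.019 mg/L·hr
F = (AUC_ev/D_ev)/(AUC_iv/D_iv) = (425.019/50)/(467/50) = 8.50038/9.34 = 0.9101

F = 0.910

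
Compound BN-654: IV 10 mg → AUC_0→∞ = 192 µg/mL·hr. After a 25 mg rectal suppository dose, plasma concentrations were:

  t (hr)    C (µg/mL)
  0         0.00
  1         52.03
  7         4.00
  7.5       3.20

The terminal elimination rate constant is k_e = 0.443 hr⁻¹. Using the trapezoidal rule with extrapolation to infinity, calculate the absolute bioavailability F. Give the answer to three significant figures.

Trapezoidal AUC_0→7.5 (rectal suppository):
  [0→1]: (0.00+52.03)/2 × 1 = 26.015
  [1→7]: (52.03+4.00)/2 × 6 = 168.09
  [7→7.5]: (4.00+3.20)/2 × 0.5 = 1.8
  Sum = 195.905 µg/mL·hr
Tail: C_last/k_e = 3.20/0.443 = 7.223
AUC_0→∞ (rectal suppository) = 195.905 + 7.223 = 203.128 µg/mL·hr
F = (AUC_ev/D_ev)/(AUC_iv/D_iv) = (203.128/25)/(192/10) = 8.12512/19.2 = 0.4232

F = 0.423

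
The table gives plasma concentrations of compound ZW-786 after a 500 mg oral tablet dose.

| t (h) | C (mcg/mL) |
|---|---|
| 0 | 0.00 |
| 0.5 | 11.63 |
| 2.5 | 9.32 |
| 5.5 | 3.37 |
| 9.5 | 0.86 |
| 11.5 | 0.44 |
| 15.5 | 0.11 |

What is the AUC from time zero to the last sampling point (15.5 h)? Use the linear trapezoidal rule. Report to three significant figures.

Trapezoidal AUC_0→15.5:
  [0→0.5]: (0.00+11.63)/2 × 0.5 = 2.9075
  [0.5→2.5]: (11.63+9.32)/2 × 2 = 20.95
  [2.5→5.5]: (9.32+3.37)/2 × 3 = 19.035
  [5.5→9.5]: (3.37+0.86)/2 × 4 = 8.46
  [9.5→11.5]: (0.86+0.44)/2 × 2 = 1.3
  [11.5→15.5]: (0.44+0.11)/2 × 4 = 1.1
  Sum = 53.7525 mcg/mL·h

AUC = 53.8 mcg/mL·h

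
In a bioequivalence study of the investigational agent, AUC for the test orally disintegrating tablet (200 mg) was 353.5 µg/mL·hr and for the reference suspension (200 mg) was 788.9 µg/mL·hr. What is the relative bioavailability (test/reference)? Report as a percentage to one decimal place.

F_rel = (AUC_test/D_test) / (AUC_ref/D_ref)
      = (353.5/200) / (788.9/200)
      = 1.7675 / 3.9445 = 0.4481 = 44.81%

F_rel = 44.8%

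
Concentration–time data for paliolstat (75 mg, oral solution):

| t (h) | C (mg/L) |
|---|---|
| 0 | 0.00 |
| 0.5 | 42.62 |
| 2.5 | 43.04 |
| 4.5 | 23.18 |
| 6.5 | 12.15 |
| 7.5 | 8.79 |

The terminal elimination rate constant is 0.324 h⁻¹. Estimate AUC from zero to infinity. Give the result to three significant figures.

Trapezoidal AUC_0→7.5:
  [0→0.5]: (0.00+42.62)/2 × 0.5 = 10.655
  [0.5→2.5]: (42.62+43.04)/2 × 2 = 85.66
  [2.5→4.5]: (43.04+23.18)/2 × 2 = 66.22
  [4.5→6.5]: (23.18+12.15)/2 × 2 = 35.33
  [6.5→7.5]: (12.15+8.79)/2 × 1 = 10.47
  Sum = 208.335 mg/L·h
Extrapolated tail: C_last / k_e = 8.79 / 0.324 = 27.130
AUC_0→∞ = 208.335 + 27.130 = 235.465 mg/L·h

AUC = 235 mg/L·h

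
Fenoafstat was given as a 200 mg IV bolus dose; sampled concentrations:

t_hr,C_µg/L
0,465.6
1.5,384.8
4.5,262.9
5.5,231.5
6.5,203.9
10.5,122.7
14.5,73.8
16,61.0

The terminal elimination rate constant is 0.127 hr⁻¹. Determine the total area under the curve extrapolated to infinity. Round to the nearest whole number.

AUC = 3702 µg/L·hr

Trapezoidal AUC_0→16:
  [0→1.5]: (465.6+384.8)/2 × 1.5 = 637.8
  [1.5→4.5]: (384.8+262.9)/2 × 3 = 971.55
  [4.5→5.5]: (262.9+231.5)/2 × 1 = 247.2
  [5.5→6.5]: (231.5+203.9)/2 × 1 = 217.7
  [6.5→10.5]: (203.9+122.7)/2 × 4 = 653.2
  [10.5→14.5]: (122.7+73.8)/2 × 4 = 393.0
  [14.5→16]: (73.8+61.0)/2 × 1.5 = 101.1
  Sum = 3221.55 µg/L·hr
Extrapolated tail: C_last / k_e = 61.0 / 0.127 = 480.315
AUC_0→∞ = 3221.55 + 480.315 = 3701.865 µg/L·hr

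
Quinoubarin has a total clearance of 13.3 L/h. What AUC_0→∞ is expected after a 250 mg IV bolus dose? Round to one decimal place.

AUC = 18.8 mg/L·h

AUC_0→∞ = Dose_iv / CL
        = 250 / 13.3 = 18.797 mg/L·h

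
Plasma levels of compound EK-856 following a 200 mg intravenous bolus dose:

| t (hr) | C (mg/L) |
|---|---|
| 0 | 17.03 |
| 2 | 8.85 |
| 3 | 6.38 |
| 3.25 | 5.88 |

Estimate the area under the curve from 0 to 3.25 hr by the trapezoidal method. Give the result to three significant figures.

AUC = 35.0 mg/L·hr

Trapezoidal AUC_0→3.25:
  [0→2]: (17.03+8.85)/2 × 2 = 25.88
  [2→3]: (8.85+6.38)/2 × 1 = 7.615
  [3→3.25]: (6.38+5.88)/2 × 0.25 = 1.5325
  Sum = 35.0275 mg/L·hr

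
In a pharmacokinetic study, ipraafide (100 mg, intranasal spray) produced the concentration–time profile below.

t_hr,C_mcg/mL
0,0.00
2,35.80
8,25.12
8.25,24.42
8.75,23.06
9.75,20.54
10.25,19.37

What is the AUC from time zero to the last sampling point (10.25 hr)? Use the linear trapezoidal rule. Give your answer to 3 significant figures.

Trapezoidal AUC_0→10.25:
  [0→2]: (0.00+35.80)/2 × 2 = 35.8
  [2→8]: (35.80+25.12)/2 × 6 = 182.76
  [8→8.25]: (25.12+24.42)/2 × 0.25 = 6.1925
  [8.25→8.75]: (24.42+23.06)/2 × 0.5 = 11.87
  [8.75→9.75]: (23.06+20.54)/2 × 1 = 21.8
  [9.75→10.25]: (20.54+19.37)/2 × 0.5 = 9.9775
  Sum = 268.4 mcg/mL·hr

AUC = 268 mcg/mL·hr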